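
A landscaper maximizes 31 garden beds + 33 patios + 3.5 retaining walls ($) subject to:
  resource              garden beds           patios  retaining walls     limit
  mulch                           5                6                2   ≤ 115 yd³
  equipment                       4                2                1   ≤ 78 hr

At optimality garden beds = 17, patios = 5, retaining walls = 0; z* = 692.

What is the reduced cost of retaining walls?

-8

Both mulch and equipment are binding at x*.
From A_Bᵀ y = c: 5·y_mulch + 4·y_equipment = 31; 6·y_mulch + 2·y_equipment = 33.
→ y_mulch = 5 and y_equipment = 1.5.
Reduced cost of retaining walls: c₃ − yᵀa₃ = 3.5 − (5·2 + 1.5·1) = 3.5 − 11.5 = -8.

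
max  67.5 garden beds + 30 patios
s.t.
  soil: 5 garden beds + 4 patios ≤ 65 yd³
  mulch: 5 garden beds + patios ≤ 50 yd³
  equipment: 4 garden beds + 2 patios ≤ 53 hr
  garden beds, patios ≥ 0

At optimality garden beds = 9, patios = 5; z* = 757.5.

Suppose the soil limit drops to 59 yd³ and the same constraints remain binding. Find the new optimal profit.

At the optimum: soil uses 65 of 65 (binding); mulch uses 50 of 50 (binding); equipment uses 46 of 53 (slack = 7).
By complementary slackness, y = 0 for the non-binding constraint.
From A_Bᵀ y = c: 5·y_soil + 5·y_mulch = 67.5; 4·y_soil + 1·y_mulch = 30.
Solving: y_soil = 5.5, y_mulch = 8.
Δz = y_soil·Δb = 5.5 × (-6) = -33, so new z* = 757.5 − 33 = 724.5.

724.5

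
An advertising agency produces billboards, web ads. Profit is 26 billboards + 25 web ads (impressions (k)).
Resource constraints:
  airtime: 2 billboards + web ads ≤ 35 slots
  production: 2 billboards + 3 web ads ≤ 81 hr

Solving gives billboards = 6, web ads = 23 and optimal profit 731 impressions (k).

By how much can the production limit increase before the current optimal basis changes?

Binding constraints: airtime, production. The basis is B = [[2,1],[2,3]] with det 4.
Per unit increase in production, x* moves by d = (-0.25, 0.5).
The basis stays optimal until billboards reaches 0; allowable increase = 24 hr.

24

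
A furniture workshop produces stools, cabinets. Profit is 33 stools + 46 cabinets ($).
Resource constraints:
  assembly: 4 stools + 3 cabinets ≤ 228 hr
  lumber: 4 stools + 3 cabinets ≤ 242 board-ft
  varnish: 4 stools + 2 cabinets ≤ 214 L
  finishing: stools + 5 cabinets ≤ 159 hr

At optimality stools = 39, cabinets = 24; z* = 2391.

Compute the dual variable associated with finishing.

Check each constraint at x*: assembly 228/228 (tight); lumber 228/242 (slack 14); varnish 204/214 (slack 10); finishing 159/159 (tight).
Since lumber, varnish are not tight, their duals are 0.
Dual feasibility on the basic columns requires 4·y_assembly + 1·y_finishing = 33, 3·y_assembly + 5·y_finishing = 46.
→ y_assembly = 7 and y_finishing = 5.
Shadow price of finishing = 5.

5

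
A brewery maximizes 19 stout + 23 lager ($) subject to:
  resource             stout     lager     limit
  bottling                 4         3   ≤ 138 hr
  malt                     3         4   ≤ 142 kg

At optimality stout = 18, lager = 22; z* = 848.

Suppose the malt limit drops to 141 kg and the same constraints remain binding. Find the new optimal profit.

At the optimum: bottling uses 138 of 138 (binding); malt uses 142 of 142 (binding).
The binding rows give the dual system: 4·y_bottling + 3·y_malt = 19 and 3·y_bottling + 4·y_malt = 23.
Solving: y_bottling = 1, y_malt = 5.
Δz = y_malt·Δb = 5 × (-1) = -5, so new z* = 848 − 5 = 843.

843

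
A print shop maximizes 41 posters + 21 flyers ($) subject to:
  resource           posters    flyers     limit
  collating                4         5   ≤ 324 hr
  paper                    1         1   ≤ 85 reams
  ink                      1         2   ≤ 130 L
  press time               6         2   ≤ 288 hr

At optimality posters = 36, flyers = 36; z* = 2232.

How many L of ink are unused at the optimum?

22

ink used = 1·36 + 2·36 = 108; slack = 130 − 108 = 22.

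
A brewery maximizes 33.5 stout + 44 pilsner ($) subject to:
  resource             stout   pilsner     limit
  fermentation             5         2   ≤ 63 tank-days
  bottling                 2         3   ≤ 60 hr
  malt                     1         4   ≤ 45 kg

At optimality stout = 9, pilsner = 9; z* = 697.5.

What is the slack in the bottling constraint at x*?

15

bottling used = 2·9 + 3·9 = 45; slack = 60 − 45 = 15.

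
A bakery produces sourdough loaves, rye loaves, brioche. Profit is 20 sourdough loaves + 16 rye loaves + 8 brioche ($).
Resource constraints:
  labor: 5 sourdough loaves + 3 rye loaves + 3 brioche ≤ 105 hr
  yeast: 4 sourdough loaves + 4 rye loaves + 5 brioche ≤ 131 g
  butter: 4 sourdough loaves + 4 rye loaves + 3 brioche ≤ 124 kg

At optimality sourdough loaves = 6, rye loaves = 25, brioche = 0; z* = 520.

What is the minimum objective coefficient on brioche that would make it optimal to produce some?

Binding: labor and butter. Non-binding: yeast (7 unused).
Slack constraints have shadow price 0 (complementary slackness).
The binding rows give the dual system: 5·y_labor + 4·y_butter = 20 and 3·y_labor + 4·y_butter = 16.
→ y_labor = 2 and y_butter = 2.5.
brioche enters the basis when its profit ≥ yᵀa₃ = 2·3 + 2.5·3 = 13.5.

13.5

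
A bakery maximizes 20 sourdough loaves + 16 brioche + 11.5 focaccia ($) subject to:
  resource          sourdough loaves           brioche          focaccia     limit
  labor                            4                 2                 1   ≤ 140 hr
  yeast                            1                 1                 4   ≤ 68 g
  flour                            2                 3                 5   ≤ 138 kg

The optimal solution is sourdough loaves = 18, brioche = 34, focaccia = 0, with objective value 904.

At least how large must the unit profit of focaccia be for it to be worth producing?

18.5

At the optimum: labor uses 140 of 140 (binding); yeast uses 52 of 68 (slack = 16); flour uses 138 of 138 (binding).
Slack constraints have shadow price 0 (complementary slackness).
From A_Bᵀ y = c: 4·y_labor + 2·y_flour = 20; 2·y_labor + 3·y_flour = 16.
Solving: y_labor = 3.5, y_flour = 3.
focaccia enters the basis when its profit ≥ yᵀa₃ = 3.5·1 + 3·5 = 18.5.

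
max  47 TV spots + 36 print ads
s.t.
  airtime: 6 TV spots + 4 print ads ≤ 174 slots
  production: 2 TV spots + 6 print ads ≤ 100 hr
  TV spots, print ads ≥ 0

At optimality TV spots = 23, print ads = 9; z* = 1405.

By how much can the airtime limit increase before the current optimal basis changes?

Binding constraints: airtime, production. The basis is B = [[6,4],[2,6]] with det 28.
Per unit increase in airtime, x* moves by d = (0.2143, -0.0714).
The basis stays optimal until print ads reaches 0; allowable increase = 126 slots.

126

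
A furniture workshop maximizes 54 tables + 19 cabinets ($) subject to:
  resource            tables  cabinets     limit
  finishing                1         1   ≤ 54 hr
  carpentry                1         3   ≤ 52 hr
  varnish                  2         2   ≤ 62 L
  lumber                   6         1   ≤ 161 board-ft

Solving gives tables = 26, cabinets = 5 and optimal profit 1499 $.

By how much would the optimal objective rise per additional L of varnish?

Check each constraint at x*: finishing 31/54 (slack 23); carpentry 41/52 (slack 11); varnish 62/62 (tight); lumber 161/161 (tight).
By complementary slackness, y = 0 for the non-binding constraints.
The binding rows give the dual system: 2·y_varnish + 6·y_lumber = 54 and 2·y_varnish + 1·y_lumber = 19.
This yields shadow prices y_varnish = 6, y_lumber = 7.
Shadow price of varnish = 6.

6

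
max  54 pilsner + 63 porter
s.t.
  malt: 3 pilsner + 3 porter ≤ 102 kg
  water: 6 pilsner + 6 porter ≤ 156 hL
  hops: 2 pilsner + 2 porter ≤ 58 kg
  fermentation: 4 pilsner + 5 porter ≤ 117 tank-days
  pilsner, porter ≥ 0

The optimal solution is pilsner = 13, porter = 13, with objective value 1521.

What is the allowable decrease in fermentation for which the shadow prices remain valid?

Binding constraints: water, fermentation. The basis is B = [[6,6],[4,5]] with det 6.
Per unit decrease in fermentation, x* moves by d = (1, -1).
The basis stays optimal until porter reaches 0; allowable decrease = 13 tank-days.

13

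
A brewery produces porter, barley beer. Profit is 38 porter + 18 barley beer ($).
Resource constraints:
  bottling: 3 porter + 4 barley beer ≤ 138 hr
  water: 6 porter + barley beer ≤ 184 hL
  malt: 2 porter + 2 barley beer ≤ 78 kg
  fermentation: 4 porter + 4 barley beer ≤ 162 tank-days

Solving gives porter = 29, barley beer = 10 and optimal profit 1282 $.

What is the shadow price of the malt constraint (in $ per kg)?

7

Check each constraint at x*: bottling 127/138 (slack 11); water 184/184 (tight); malt 78/78 (tight); fermentation 156/162 (slack 6).
By complementary slackness, y = 0 for the non-binding constraints.
Dual feasibility on the basic columns requires 6·y_water + 2·y_malt = 38, 1·y_water + 2·y_malt = 18.
→ y_water = 4 and y_malt = 7.
Shadow price of malt = 7.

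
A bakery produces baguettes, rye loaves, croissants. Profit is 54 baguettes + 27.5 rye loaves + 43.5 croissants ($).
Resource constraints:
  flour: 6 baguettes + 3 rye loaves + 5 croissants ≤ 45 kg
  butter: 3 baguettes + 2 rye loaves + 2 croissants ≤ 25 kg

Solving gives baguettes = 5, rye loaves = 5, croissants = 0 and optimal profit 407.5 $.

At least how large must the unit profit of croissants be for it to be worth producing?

At the optimum: flour uses 45 of 45 (binding); butter uses 25 of 25 (binding).
From A_Bᵀ y = c: 6·y_flour + 3·y_butter = 54; 3·y_flour + 2·y_butter = 27.5.
This yields shadow prices y_flour = 8.5, y_butter = 1.
croissants enters the basis when its profit ≥ yᵀa₃ = 8.5·5 + 1·2 = 44.5.

44.5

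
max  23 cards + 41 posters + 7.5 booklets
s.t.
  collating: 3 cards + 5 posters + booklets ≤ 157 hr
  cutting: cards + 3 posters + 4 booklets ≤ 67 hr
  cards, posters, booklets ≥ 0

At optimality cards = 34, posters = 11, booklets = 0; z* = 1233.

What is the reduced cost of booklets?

-7.5

At the optimum: collating uses 157 of 157 (binding); cutting uses 67 of 67 (binding).
From A_Bᵀ y = c: 3·y_collating + 1·y_cutting = 23; 5·y_collating + 3·y_cutting = 41.
This yields shadow prices y_collating = 7, y_cutting = 2.
Reduced cost of booklets: c₃ − yᵀa₃ = 7.5 − (7·1 + 2·4) = 7.5 − 15 = -7.5.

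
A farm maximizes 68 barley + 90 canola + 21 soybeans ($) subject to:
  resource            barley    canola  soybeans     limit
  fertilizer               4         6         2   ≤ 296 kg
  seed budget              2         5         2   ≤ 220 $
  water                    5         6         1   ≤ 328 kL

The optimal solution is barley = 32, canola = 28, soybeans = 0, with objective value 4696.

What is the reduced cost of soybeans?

-1

At the optimum: fertilizer uses 296 of 296 (binding); seed budget uses 204 of 220 (slack = 16); water uses 328 of 328 (binding).
By complementary slackness, y = 0 for the non-binding constraint.
The binding rows give the dual system: 4·y_fertilizer + 5·y_water = 68 and 6·y_fertilizer + 6·y_water = 90.
Solving: y_fertilizer = 7, y_water = 8.
Reduced cost of soybeans: c₃ − yᵀa₃ = 21 − (7·2 + 8·1) = 21 − 22 = -1.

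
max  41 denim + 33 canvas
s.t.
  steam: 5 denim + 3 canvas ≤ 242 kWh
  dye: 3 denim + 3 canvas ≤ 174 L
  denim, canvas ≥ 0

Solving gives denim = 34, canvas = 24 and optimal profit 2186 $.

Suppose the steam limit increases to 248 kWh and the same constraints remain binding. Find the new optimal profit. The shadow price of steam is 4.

Δb = 6, so new z* = 2186 + (4)·(6) = 2186 + 24 = 2210.

2210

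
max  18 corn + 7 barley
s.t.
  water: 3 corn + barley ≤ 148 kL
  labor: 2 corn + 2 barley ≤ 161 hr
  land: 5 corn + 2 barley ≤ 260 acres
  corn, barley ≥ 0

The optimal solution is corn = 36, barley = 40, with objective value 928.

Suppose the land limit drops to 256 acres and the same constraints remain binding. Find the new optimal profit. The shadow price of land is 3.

916

Δb = -4, so new z* = 928 + (3)·(-4) = 928 − 12 = 916.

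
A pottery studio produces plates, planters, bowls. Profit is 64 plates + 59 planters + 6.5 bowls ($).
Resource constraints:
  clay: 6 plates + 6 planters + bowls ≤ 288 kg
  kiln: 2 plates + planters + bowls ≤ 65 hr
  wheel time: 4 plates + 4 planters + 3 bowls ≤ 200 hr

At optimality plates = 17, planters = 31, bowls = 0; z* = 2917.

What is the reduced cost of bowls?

At the optimum: clay uses 288 of 288 (binding); kiln uses 65 of 65 (binding); wheel time uses 192 of 200 (slack = 8).
Slack constraints have shadow price 0 (complementary slackness).
Dual feasibility on the basic columns requires 6·y_clay + 2·y_kiln = 64, 6·y_clay + 1·y_kiln = 59.
Solving: y_clay = 9, y_kiln = 5.
Reduced cost of bowls: c₃ − yᵀa₃ = 6.5 − (9·1 + 5·1) = 6.5 − 14 = -7.5.

-7.5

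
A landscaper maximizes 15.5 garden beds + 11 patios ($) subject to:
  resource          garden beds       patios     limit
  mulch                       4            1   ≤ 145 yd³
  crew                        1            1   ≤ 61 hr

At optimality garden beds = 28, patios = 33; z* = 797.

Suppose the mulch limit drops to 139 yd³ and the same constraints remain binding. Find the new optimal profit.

788

Check each constraint at x*: mulch 145/145 (tight); crew 61/61 (tight).
Dual feasibility on the basic columns requires 4·y_mulch + 1·y_crew = 15.5, 1·y_mulch + 1·y_crew = 11.
Solving: y_mulch = 1.5, y_crew = 9.5.
Δz = y_mulch·Δb = 1.5 × (-6) = -9, so new z* = 797 − 9 = 788.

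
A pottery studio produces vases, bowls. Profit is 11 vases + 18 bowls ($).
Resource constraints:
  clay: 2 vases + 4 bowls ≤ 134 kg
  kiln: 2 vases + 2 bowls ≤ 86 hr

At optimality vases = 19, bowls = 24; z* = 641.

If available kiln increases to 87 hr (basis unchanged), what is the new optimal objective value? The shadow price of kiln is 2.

643

Δb = 1, so new z* = 641 + (2)·(1) = 641 + 2 = 643.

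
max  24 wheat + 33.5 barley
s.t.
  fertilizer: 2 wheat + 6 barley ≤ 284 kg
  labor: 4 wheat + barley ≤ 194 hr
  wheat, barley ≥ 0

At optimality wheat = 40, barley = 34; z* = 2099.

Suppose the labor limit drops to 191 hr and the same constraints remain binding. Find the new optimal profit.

2088.5

At the optimum: fertilizer uses 284 of 284 (binding); labor uses 194 of 194 (binding).
Dual feasibility on the basic columns requires 2·y_fertilizer + 4·y_labor = 24, 6·y_fertilizer + 1·y_labor = 33.5.
Solving: y_fertilizer = 5, y_labor = 3.5.
Δz = y_labor·Δb = 3.5 × (-3) = -10.5, so new z* = 2099 − 10.5 = 2088.5.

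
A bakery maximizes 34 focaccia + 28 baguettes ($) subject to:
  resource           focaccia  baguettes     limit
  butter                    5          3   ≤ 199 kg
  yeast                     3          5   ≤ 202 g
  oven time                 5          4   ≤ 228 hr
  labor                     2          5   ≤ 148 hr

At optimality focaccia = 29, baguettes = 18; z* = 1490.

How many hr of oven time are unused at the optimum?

oven time used = 5·29 + 4·18 = 217; slack = 228 − 217 = 11.

11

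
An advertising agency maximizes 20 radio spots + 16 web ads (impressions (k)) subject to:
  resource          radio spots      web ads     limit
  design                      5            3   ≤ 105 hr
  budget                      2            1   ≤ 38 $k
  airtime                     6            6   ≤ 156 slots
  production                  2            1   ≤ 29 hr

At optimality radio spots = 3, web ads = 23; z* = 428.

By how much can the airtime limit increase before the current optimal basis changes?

18

Binding constraints: airtime, production. The basis is B = [[6,6],[2,1]] with det -6.
Per unit increase in airtime, x* moves by d = (-0.1667, 0.3333).
The basis stays optimal until radio spots reaches 0; allowable increase = 18 slots.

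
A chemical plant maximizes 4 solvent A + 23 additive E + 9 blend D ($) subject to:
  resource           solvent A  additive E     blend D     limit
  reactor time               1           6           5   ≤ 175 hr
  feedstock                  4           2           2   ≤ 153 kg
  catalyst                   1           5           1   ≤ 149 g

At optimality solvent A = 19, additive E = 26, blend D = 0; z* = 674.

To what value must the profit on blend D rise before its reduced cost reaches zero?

16

Check each constraint at x*: reactor time 175/175 (tight); feedstock 128/153 (slack 25); catalyst 149/149 (tight).
Since feedstock is not tight, its dual is 0.
Dual feasibility on the basic columns requires 1·y_reactor time + 1·y_catalyst = 4, 6·y_reactor time + 5·y_catalyst = 23.
Solving: y_reactor time = 3, y_catalyst = 1.
blend D enters the basis when its profit ≥ yᵀa₃ = 3·5 + 1·1 = 16.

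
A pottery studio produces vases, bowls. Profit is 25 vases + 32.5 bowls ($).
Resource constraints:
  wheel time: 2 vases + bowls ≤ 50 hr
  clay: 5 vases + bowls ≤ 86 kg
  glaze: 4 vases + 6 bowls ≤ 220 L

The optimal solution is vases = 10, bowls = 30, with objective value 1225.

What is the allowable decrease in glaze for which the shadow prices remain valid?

16

Binding constraints: wheel time, glaze. The basis is B = [[2,1],[4,6]] with det 8.
Per unit decrease in glaze, x* moves by d = (0.125, -0.25).
The basis stays optimal until clay becomes binding; allowable decrease = 16 L.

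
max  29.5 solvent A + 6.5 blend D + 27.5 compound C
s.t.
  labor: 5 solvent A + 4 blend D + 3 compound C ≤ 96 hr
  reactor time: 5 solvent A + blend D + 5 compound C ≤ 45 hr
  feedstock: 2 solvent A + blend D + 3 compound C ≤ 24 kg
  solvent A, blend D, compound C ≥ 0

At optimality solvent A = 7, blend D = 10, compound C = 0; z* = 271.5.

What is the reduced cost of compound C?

-3

Check each constraint at x*: labor 75/96 (slack 21); reactor time 45/45 (tight); feedstock 24/24 (tight).
Slack constraints have shadow price 0 (complementary slackness).
From A_Bᵀ y = c: 5·y_reactor time + 2·y_feedstock = 29.5; 1·y_reactor time + 1·y_feedstock = 6.5.
Solving: y_reactor time = 5.5, y_feedstock = 1.
Reduced cost of compound C: c₃ − yᵀa₃ = 27.5 − (5.5·5 + 1·3) = 27.5 − 30.5 = -3.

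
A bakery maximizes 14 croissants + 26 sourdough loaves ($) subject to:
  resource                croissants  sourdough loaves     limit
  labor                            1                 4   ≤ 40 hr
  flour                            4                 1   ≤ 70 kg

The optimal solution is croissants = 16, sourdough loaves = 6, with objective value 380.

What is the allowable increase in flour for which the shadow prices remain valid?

90

Binding constraints: labor, flour. The basis is B = [[1,4],[4,1]] with det -15.
Per unit increase in flour, x* moves by d = (0.2667, -0.0667).
The basis stays optimal until sourdough loaves reaches 0; allowable increase = 90 kg.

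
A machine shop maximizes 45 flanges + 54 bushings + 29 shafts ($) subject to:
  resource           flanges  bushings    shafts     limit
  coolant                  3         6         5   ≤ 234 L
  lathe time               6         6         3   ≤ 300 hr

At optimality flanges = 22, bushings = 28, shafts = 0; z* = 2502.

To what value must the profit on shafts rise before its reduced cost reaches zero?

Both coolant and lathe time are binding at x*.
From A_Bᵀ y = c: 3·y_coolant + 6·y_lathe time = 45; 6·y_coolant + 6·y_lathe time = 54.
→ y_coolant = 3 and y_lathe time = 6.
shafts enters the basis when its profit ≥ yᵀa₃ = 3·5 + 6·3 = 33.

33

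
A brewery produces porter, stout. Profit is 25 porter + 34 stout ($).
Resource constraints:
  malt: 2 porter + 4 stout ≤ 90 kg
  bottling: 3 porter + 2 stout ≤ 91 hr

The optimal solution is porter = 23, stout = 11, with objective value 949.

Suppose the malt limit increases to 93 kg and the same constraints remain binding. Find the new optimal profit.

Check each constraint at x*: malt 90/90 (tight); bottling 91/91 (tight).
The binding rows give the dual system: 2·y_malt + 3·y_bottling = 25 and 4·y_malt + 2·y_bottling = 34.
Solving: y_malt = 6.5, y_bottling = 4.
Δz = y_malt·Δb = 6.5 × (3) = 19.5, so new z* = 949 + 19.5 = 968.5.

968.5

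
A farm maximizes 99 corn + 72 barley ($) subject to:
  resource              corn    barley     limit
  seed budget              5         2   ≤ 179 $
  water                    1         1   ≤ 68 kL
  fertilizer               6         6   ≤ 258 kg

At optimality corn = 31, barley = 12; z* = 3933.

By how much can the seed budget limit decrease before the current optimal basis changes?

93

Binding constraints: seed budget, fertilizer. The basis is B = [[5,2],[6,6]] with det 18.
Per unit decrease in seed budget, x* moves by d = (-0.3333, 0.3333).
The basis stays optimal until corn reaches 0; allowable decrease = 93 $.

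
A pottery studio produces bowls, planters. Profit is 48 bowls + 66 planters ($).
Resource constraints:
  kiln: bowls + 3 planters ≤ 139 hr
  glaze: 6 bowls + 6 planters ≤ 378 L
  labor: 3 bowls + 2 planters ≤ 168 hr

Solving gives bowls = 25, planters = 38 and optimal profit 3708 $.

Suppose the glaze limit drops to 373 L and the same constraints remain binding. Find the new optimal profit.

3675.5

Check each constraint at x*: kiln 139/139 (tight); glaze 378/378 (tight); labor 151/168 (slack 17).
Slack constraints have shadow price 0 (complementary slackness).
The binding rows give the dual system: 1·y_kiln + 6·y_glaze = 48 and 3·y_kiln + 6·y_glaze = 66.
→ y_kiln = 9 and y_glaze = 6.5.
Δz = y_glaze·Δb = 6.5 × (-5) = -32.5, so new z* = 3708 − 32.5 = 3675.5.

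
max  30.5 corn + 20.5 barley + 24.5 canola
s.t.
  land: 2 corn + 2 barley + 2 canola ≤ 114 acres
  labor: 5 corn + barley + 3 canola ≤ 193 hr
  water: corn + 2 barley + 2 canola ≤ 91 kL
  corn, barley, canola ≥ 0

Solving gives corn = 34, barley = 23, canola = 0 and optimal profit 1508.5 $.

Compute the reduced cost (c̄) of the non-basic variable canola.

Check each constraint at x*: land 114/114 (tight); labor 193/193 (tight); water 80/91 (slack 11).
Slack constraints have shadow price 0 (complementary slackness).
Dual feasibility on the basic columns requires 2·y_land + 5·y_labor = 30.5, 2·y_land + 1·y_labor = 20.5.
This yields shadow prices y_land = 9, y_labor = 2.5.
Reduced cost of canola: c₃ − yᵀa₃ = 24.5 − (9·2 + 2.5·3) = 24.5 − 25.5 = -1.

-1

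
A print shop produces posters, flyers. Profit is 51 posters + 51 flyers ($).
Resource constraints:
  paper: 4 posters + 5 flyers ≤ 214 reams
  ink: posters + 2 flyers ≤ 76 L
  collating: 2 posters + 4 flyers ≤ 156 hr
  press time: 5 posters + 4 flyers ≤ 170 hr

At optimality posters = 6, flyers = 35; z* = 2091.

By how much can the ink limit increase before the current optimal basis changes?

2

Binding constraints: ink, press time. The basis is B = [[1,2],[5,4]] with det -6.
Per unit increase in ink, x* moves by d = (-0.6667, 0.8333).
The basis stays optimal until collating becomes binding; allowable increase = 2 L.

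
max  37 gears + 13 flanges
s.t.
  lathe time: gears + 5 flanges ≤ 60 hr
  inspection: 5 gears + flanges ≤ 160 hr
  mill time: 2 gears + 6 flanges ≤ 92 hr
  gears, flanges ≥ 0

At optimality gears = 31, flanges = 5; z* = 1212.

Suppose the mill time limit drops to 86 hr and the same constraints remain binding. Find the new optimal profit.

At the optimum: lathe time uses 56 of 60 (slack = 4); inspection uses 160 of 160 (binding); mill time uses 92 of 92 (binding).
By complementary slackness, y = 0 for the non-binding constraint.
The binding rows give the dual system: 5·y_inspection + 2·y_mill time = 37 and 1·y_inspection + 6·y_mill time = 13.
This yields shadow prices y_inspection = 7, y_mill time = 1.
Δz = y_mill time·Δb = 1 × (-6) = -6, so new z* = 1212 − 6 = 1206.

1206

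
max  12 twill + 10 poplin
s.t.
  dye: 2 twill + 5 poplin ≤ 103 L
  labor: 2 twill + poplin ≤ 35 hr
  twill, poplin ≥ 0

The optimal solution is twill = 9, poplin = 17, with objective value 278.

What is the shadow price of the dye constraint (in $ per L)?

1

Check each constraint at x*: dye 103/103 (tight); labor 35/35 (tight).
Dual feasibility on the basic columns requires 2·y_dye + 2·y_labor = 12, 5·y_dye + 1·y_labor = 10.
This yields shadow prices y_dye = 1, y_labor = 5.
Shadow price of dye = 1.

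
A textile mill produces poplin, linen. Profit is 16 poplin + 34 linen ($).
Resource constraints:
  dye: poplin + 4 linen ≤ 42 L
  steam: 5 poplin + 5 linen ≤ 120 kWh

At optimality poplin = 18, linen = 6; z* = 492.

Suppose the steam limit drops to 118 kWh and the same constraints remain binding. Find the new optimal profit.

Check each constraint at x*: dye 42/42 (tight); steam 120/120 (tight).
From A_Bᵀ y = c: 1·y_dye + 5·y_steam = 16; 4·y_dye + 5·y_steam = 34.
This yields shadow prices y_dye = 6, y_steam = 2.
Δz = y_steam·Δb = 2 × (-2) = -4, so new z* = 492 − 4 = 488.

488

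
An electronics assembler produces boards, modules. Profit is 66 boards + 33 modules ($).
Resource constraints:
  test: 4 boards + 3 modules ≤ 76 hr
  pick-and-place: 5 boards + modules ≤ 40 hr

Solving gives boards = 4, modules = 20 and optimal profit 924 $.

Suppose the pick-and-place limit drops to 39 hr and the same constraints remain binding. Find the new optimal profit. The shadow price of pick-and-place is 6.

918

Δb = -1, so new z* = 924 + (6)·(-1) = 924 − 6 = 918.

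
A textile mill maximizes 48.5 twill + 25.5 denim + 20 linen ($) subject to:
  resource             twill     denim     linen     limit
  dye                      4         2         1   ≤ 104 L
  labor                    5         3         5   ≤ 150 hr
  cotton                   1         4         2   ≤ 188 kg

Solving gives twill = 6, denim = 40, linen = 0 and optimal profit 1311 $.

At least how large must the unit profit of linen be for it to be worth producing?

21.5

Check each constraint at x*: dye 104/104 (tight); labor 150/150 (tight); cotton 166/188 (slack 22).
Since cotton is not tight, its dual is 0.
Dual feasibility on the basic columns requires 4·y_dye + 5·y_labor = 48.5, 2·y_dye + 3·y_labor = 25.5.
Solving: y_dye = 9, y_labor = 2.5.
linen enters the basis when its profit ≥ yᵀa₃ = 9·1 + 2.5·5 = 21.5.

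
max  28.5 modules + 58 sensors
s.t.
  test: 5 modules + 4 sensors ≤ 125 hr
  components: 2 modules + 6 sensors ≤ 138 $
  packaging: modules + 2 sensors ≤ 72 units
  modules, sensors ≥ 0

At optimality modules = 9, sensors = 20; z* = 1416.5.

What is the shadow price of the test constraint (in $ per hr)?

Binding: test and components. Non-binding: packaging (23 unused).
Slack constraints have shadow price 0 (complementary slackness).
Dual feasibility on the basic columns requires 5·y_test + 2·y_components = 28.5, 4·y_test + 6·y_components = 58.
Solving: y_test = 2.5, y_components = 8.
Shadow price of test = 2.5.

2.5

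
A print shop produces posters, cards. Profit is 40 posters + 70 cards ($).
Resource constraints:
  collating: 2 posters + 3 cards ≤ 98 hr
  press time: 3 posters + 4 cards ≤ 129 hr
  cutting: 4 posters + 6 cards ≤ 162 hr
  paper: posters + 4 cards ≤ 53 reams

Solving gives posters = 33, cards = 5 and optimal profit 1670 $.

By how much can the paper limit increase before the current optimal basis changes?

Binding constraints: cutting, paper. The basis is B = [[4,6],[1,4]] with det 10.
Per unit increase in paper, x* moves by d = (-0.6, 0.4).
The basis stays optimal until posters reaches 0; allowable increase = 55 reams.

55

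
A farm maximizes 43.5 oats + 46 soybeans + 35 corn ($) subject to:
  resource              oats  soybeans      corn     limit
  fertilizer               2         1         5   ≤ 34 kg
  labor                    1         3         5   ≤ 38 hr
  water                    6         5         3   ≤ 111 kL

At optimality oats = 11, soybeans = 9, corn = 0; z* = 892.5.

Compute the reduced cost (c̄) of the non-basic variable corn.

-7

Check each constraint at x*: fertilizer 31/34 (slack 3); labor 38/38 (tight); water 111/111 (tight).
Slack constraints have shadow price 0 (complementary slackness).
From A_Bᵀ y = c: 1·y_labor + 6·y_water = 43.5; 3·y_labor + 5·y_water = 46.
This yields shadow prices y_labor = 4.5, y_water = 6.5.
Reduced cost of corn: c₃ − yᵀa₃ = 35 − (4.5·5 + 6.5·3) = 35 − 42 = -7.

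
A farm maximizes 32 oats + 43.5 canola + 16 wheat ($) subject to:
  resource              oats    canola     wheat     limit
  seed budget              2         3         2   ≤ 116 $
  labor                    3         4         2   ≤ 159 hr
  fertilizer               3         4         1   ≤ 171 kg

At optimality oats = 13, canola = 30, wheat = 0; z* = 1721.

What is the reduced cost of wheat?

-7

Binding: seed budget and labor. Non-binding: fertilizer (12 unused).
Slack constraints have shadow price 0 (complementary slackness).
From A_Bᵀ y = c: 2·y_seed budget + 3·y_labor = 32; 3·y_seed budget + 4·y_labor = 43.5.
Solving: y_seed budget = 2.5, y_labor = 9.
Reduced cost of wheat: c₃ − yᵀa₃ = 16 − (2.5·2 + 9·2) = 16 − 23 = -7.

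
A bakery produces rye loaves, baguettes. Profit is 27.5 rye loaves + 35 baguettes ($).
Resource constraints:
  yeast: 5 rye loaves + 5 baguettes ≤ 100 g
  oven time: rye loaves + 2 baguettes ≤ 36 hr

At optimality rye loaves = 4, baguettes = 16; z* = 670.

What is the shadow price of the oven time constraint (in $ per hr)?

7.5

Both yeast and oven time are binding at x*.
From A_Bᵀ y = c: 5·y_yeast + 1·y_oven time = 27.5; 5·y_yeast + 2·y_oven time = 35.
This yields shadow prices y_yeast = 4, y_oven time = 7.5.
Shadow price of oven time = 7.5.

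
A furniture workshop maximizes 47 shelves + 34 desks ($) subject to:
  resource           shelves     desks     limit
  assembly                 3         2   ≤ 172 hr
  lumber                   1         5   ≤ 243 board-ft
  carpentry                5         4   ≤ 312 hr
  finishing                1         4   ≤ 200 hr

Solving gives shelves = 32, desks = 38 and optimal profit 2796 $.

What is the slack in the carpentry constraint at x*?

carpentry used = 5·32 + 4·38 = 312; slack = 312 − 312 = 0.

0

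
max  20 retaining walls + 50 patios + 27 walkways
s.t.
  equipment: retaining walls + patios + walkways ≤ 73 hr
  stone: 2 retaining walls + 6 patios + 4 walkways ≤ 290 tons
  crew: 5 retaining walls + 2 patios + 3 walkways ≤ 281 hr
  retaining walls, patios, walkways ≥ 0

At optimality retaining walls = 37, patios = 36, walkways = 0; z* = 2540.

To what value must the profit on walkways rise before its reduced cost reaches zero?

Check each constraint at x*: equipment 73/73 (tight); stone 290/290 (tight); crew 257/281 (slack 24).
Since crew is not tight, its dual is 0.
From A_Bᵀ y = c: 1·y_equipment + 2·y_stone = 20; 1·y_equipment + 6·y_stone = 50.
Solving: y_equipment = 5, y_stone = 7.5.
walkways enters the basis when its profit ≥ yᵀa₃ = 5·1 + 7.5·4 = 35.

35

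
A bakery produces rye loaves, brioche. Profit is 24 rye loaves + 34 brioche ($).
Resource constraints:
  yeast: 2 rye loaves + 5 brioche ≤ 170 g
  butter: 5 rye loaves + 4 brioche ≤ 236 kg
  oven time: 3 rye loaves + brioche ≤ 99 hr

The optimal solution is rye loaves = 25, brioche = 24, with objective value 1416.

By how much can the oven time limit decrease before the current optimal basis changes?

Binding constraints: yeast, oven time. The basis is B = [[2,5],[3,1]] with det -13.
Per unit decrease in oven time, x* moves by d = (-0.3846, 0.1538).
The basis stays optimal until rye loaves reaches 0; allowable decrease = 65 hr.

65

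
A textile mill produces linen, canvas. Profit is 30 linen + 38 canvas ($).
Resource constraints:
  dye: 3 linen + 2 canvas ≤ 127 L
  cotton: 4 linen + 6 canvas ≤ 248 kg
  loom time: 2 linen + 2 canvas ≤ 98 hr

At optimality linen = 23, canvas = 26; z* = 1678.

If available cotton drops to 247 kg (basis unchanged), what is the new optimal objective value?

At the optimum: dye uses 121 of 127 (slack = 6); cotton uses 248 of 248 (binding); loom time uses 98 of 98 (binding).
By complementary slackness, y = 0 for the non-binding constraint.
The binding rows give the dual system: 4·y_cotton + 2·y_loom time = 30 and 6·y_cotton + 2·y_loom time = 38.
This yields shadow prices y_cotton = 4, y_loom time = 7.
Δz = y_cotton·Δb = 4 × (-1) = -4, so new z* = 1678 − 4 = 1674.

1674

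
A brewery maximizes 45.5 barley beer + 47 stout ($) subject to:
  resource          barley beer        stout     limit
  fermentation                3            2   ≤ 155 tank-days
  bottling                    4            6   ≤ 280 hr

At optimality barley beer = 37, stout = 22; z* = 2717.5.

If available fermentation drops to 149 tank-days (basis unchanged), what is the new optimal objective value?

2666.5

At the optimum: fermentation uses 155 of 155 (binding); bottling uses 280 of 280 (binding).
From A_Bᵀ y = c: 3·y_fermentation + 4·y_bottling = 45.5; 2·y_fermentation + 6·y_bottling = 47.
Solving: y_fermentation = 8.5, y_bottling = 5.
Δz = y_fermentation·Δb = 8.5 × (-6) = -51, so new z* = 2717.5 − 51 = 2666.5.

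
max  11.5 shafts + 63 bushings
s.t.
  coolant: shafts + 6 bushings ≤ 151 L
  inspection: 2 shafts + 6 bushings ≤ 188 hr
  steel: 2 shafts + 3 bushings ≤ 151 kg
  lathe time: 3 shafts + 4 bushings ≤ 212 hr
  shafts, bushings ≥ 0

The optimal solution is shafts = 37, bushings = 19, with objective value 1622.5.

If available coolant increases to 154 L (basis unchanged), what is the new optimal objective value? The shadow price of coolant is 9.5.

1651

Δb = 3, so new z* = 1622.5 + (9.5)·(3) = 1622.5 + 28.5 = 1651.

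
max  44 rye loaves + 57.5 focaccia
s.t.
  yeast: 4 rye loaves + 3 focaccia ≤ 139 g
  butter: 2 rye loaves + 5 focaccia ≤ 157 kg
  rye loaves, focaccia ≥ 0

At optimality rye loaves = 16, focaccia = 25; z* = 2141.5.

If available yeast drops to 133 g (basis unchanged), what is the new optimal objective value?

At the optimum: yeast uses 139 of 139 (binding); butter uses 157 of 157 (binding).
Dual feasibility on the basic columns requires 4·y_yeast + 2·y_butter = 44, 3·y_yeast + 5·y_butter = 57.5.
Solving: y_yeast = 7.5, y_butter = 7.
Δz = y_yeast·Δb = 7.5 × (-6) = -45, so new z* = 2141.5 − 45 = 2096.5.

2096.5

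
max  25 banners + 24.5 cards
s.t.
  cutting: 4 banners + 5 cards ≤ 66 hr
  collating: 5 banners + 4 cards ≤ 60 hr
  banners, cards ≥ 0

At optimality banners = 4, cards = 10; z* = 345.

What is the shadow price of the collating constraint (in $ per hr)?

3

Check each constraint at x*: cutting 66/66 (tight); collating 60/60 (tight).
From A_Bᵀ y = c: 4·y_cutting + 5·y_collating = 25; 5·y_cutting + 4·y_collating = 24.5.
Solving: y_cutting = 2.5, y_collating = 3.
Shadow price of collating = 3.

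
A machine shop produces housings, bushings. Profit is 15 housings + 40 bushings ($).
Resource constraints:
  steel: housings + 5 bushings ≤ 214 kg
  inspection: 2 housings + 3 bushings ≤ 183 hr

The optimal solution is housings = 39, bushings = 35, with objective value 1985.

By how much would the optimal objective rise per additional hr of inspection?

Check each constraint at x*: steel 214/214 (tight); inspection 183/183 (tight).
From A_Bᵀ y = c: 1·y_steel + 2·y_inspection = 15; 5·y_steel + 3·y_inspection = 40.
Solving: y_steel = 5, y_inspection = 5.
Shadow price of inspection = 5.

5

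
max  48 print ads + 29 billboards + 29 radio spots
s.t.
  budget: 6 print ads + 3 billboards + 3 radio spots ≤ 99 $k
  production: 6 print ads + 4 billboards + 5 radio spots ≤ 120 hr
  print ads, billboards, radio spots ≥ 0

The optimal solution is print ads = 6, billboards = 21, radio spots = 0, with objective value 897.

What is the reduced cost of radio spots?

At the optimum: budget uses 99 of 99 (binding); production uses 120 of 120 (binding).
Dual feasibility on the basic columns requires 6·y_budget + 6·y_production = 48, 3·y_budget + 4·y_production = 29.
This yields shadow prices y_budget = 3, y_production = 5.
Reduced cost of radio spots: c₃ − yᵀa₃ = 29 − (3·3 + 5·5) = 29 − 34 = -5.

-5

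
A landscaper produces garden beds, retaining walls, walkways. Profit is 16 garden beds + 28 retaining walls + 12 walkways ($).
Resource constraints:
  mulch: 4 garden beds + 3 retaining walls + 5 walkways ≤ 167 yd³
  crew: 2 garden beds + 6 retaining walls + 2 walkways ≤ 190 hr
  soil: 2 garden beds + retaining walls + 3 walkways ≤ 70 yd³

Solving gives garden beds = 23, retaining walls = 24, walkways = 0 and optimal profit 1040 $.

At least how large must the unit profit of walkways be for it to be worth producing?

20

Binding: crew and soil. Non-binding: mulch (3 unused).
By complementary slackness, y = 0 for the non-binding constraint.
The binding rows give the dual system: 2·y_crew + 2·y_soil = 16 and 6·y_crew + 1·y_soil = 28.
Solving: y_crew = 4, y_soil = 4.
walkways enters the basis when its profit ≥ yᵀa₃ = 4·2 + 4·3 = 20.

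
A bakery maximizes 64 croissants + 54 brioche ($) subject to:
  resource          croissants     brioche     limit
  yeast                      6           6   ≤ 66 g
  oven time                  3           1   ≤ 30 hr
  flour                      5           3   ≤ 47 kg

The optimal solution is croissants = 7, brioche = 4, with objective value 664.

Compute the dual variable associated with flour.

Check each constraint at x*: yeast 66/66 (tight); oven time 25/30 (slack 5); flour 47/47 (tight).
Slack constraints have shadow price 0 (complementary slackness).
Dual feasibility on the basic columns requires 6·y_yeast + 5·y_flour = 64, 6·y_yeast + 3·y_flour = 54.
Solving: y_yeast = 6.5, y_flour = 5.
Shadow price of flour = 5.

5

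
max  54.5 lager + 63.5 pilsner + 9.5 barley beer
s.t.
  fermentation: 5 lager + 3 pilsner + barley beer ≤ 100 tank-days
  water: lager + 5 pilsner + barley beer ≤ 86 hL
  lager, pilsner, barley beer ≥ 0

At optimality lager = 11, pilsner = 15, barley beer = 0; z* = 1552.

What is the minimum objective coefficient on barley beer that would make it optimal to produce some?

Both fermentation and water are binding at x*.
From A_Bᵀ y = c: 5·y_fermentation + 1·y_water = 54.5; 3·y_fermentation + 5·y_water = 63.5.
Solving: y_fermentation = 9.5, y_water = 7.
barley beer enters the basis when its profit ≥ yᵀa₃ = 9.5·1 + 7·1 = 16.5.

16.5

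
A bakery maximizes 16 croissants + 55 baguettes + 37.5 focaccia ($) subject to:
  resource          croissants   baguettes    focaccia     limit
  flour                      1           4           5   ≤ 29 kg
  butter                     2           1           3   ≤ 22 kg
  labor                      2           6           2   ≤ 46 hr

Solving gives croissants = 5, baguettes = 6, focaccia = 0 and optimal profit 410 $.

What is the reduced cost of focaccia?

Binding: flour and labor. Non-binding: butter (6 unused).
Since butter is not tight, its dual is 0.
Dual feasibility on the basic columns requires 1·y_flour + 2·y_labor = 16, 4·y_flour + 6·y_labor = 55.
This yields shadow prices y_flour = 7, y_labor = 4.5.
Reduced cost of focaccia: c₃ − yᵀa₃ = 37.5 − (7·5 + 4.5·2) = 37.5 − 44 = -6.5.

-6.5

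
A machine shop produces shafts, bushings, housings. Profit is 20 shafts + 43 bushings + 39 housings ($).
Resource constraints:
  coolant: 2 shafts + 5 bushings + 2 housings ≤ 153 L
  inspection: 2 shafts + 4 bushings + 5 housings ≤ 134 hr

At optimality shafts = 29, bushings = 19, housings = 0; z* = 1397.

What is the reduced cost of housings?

At the optimum: coolant uses 153 of 153 (binding); inspection uses 134 of 134 (binding).
From A_Bᵀ y = c: 2·y_coolant + 2·y_inspection = 20; 5·y_coolant + 4·y_inspection = 43.
This yields shadow prices y_coolant = 3, y_inspection = 7.
Reduced cost of housings: c₃ − yᵀa₃ = 39 − (3·2 + 7·5) = 39 − 41 = -2.

-2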